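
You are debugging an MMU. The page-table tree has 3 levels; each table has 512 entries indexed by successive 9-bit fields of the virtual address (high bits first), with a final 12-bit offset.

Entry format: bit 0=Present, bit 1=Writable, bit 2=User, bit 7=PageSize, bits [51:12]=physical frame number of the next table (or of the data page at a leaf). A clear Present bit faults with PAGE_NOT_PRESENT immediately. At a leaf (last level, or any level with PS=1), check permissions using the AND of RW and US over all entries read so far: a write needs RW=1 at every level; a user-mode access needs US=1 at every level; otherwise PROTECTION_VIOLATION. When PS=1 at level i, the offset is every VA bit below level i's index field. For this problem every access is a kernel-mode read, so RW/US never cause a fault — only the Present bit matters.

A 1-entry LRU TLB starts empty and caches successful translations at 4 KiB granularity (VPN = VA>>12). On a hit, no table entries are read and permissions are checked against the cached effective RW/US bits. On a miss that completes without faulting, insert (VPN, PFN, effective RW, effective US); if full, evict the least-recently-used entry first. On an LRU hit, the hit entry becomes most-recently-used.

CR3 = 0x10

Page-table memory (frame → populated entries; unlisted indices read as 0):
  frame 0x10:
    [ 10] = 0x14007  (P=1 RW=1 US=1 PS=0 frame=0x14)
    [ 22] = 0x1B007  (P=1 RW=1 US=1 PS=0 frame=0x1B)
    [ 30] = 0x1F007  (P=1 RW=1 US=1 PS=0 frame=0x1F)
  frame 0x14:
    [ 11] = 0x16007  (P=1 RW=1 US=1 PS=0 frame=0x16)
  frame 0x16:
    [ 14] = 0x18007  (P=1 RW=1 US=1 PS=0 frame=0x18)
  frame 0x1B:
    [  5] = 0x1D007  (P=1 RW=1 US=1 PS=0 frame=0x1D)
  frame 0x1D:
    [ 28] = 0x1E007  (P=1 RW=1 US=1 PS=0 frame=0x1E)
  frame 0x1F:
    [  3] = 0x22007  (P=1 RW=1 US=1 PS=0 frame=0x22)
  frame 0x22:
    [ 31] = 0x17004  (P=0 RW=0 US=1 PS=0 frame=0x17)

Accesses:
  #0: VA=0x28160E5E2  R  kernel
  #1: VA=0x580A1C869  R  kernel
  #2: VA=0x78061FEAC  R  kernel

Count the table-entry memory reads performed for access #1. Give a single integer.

Per-access translation:
#0 VA=0x28160E5E2 (r,kernel):
  L0 @0x10[10] → 0x14007  P=1,RW=1,US=1,PS=0
  L1 @0x14[11] → 0x16007  P=1,RW=1,US=1,PS=0
  L2 @0x16[14] → 0x18007  P=1,RW=1,US=1,PS=0
  ⇒ phys 0x185E2  [3 reads]
#1 VA=0x580A1C869 (r,kernel):
  L0 @0x10[22] → 0x1B007  P=1,RW=1,US=1,PS=0
  L1 @0x1B[5] → 0x1D007  P=1,RW=1,US=1,PS=0
  L2 @0x1D[28] → 0x1E007  P=1,RW=1,US=1,PS=0
  ⇒ phys 0x1E869  [3 reads]
#2 VA=0x78061FEAC (r,kernel):
  L0 @0x10[30] → 0x1F007  P=1,RW=1,US=1,PS=0
  L1 @0x1F[3] → 0x22007  P=1,RW=1,US=1,PS=0
  L2 @0x22[31] → 0x17004  P=0,RW=0,US=1,PS=0
  ⇒ fault: PAGE_NOT_PRESENT  — 3 lookups

Entries read for #1: 3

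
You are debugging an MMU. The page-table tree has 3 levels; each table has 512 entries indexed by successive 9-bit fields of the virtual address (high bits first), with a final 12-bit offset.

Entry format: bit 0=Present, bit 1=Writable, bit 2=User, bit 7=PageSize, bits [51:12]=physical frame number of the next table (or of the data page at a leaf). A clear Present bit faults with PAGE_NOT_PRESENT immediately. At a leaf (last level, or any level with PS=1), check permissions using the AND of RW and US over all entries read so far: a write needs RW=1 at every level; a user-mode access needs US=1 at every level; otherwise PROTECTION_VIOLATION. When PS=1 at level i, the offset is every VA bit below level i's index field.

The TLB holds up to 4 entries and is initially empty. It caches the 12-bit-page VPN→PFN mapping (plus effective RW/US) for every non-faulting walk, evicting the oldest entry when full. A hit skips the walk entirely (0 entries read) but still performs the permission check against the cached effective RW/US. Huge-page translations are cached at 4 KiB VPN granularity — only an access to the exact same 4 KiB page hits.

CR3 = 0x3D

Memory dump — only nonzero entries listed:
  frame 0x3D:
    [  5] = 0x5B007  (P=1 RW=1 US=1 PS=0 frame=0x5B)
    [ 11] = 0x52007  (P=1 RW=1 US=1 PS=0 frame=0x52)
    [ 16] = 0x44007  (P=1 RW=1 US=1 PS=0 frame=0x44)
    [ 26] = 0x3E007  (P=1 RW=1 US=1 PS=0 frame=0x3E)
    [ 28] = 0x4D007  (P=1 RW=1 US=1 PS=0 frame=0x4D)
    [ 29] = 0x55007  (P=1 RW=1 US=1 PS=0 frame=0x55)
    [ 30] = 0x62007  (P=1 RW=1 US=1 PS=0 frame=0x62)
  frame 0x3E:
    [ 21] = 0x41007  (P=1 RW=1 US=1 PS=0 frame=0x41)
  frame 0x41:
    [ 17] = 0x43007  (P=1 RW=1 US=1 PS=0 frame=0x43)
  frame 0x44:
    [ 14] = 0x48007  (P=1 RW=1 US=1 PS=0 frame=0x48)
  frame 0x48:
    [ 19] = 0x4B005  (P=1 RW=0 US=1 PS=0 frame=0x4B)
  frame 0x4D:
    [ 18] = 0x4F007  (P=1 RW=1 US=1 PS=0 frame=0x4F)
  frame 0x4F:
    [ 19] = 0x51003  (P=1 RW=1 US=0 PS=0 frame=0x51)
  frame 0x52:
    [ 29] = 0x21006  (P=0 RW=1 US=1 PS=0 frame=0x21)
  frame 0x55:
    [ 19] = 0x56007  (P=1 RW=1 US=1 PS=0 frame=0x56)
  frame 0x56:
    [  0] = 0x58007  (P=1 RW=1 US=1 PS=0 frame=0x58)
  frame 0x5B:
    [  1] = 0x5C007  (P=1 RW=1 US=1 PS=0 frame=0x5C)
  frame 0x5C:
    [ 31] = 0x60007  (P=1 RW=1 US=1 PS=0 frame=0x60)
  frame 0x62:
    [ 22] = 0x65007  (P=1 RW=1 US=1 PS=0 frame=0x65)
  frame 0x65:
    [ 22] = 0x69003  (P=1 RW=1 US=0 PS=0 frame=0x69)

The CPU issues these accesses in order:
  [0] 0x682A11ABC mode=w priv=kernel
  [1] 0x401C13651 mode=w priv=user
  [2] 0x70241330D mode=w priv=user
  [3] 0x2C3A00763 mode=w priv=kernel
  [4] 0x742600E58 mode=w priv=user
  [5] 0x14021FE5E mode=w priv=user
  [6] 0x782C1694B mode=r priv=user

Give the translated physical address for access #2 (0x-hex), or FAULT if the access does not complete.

Per-access translation:
#0 VA=0x682A11ABC (w,kernel):
  L0: frame=0x3D idx=26 entry=0x3E007 [P=1 RW=1 US=1 PS=0]
  L1: frame=0x3E idx=21 entry=0x41007 [P=1 RW=1 US=1 PS=0]
  L2: frame=0x41 idx=17 entry=0x43007 [P=1 RW=1 US=1 PS=0]
  → PA=0x43ABC  (3 entries read)
#1 VA=0x401C13651 (w,user):
  L0: frame=0x3D idx=16 entry=0x44007 [P=1 RW=1 US=1 PS=0]
  L1: frame=0x44 idx=14 entry=0x48007 [P=1 RW=1 US=1 PS=0]
  L2: frame=0x48 idx=19 entry=0x4B005 [P=1 RW=0 US=1 PS=0]
  → PROTECTION_VIOLATION  (3 entries read)
#2 VA=0x70241330D (w,user):
  L0: frame=0x3D idx=28 entry=0x4D007 [P=1 RW=1 US=1 PS=0]
  L1: frame=0x4D idx=18 entry=0x4F007 [P=1 RW=1 US=1 PS=0]
  L2: frame=0x4F idx=19 entry=0x51003 [P=1 RW=1 US=0 PS=0]
  → PROTECTION_VIOLATION  (3 entries read)
#3 VA=0x2C3A00763 (w,kernel):
  L0: frame=0x3D idx=11 entry=0x52007 [P=1 RW=1 US=1 PS=0]
  L1: frame=0x52 idx=29 entry=0x21006 [P=0 RW=1 US=1 PS=0]
  → PAGE_NOT_PRESENT  (2 entries read)
#4 VA=0x742600E58 (w,user):
  L0: frame=0x3D idx=29 entry=0x55007 [P=1 RW=1 US=1 PS=0]
  L1: frame=0x55 idx=19 entry=0x56007 [P=1 RW=1 US=1 PS=0]
  L2: frame=0x56 idx=0 entry=0x58007 [P=1 RW=1 US=1 PS=0]
  → PA=0x58E58  (3 entries read)
#5 VA=0x14021FE5E (w,user):
  L0: frame=0x3D idx=5 entry=0x5B007 [P=1 RW=1 US=1 PS=0]
  L1: frame=0x5B idx=1 entry=0x5C007 [P=1 RW=1 US=1 PS=0]
  L2: frame=0x5C idx=31 entry=0x60007 [P=1 RW=1 US=1 PS=0]
  → PA=0x60E5E  (3 entries read)
#6 VA=0x782C1694B (r,user):
  L0: frame=0x3D idx=30 entry=0x62007 [P=1 RW=1 US=1 PS=0]
  L1: frame=0x62 idx=22 entry=0x65007 [P=1 RW=1 US=1 PS=0]
  L2: frame=0x65 idx=22 entry=0x69003 [P=1 RW=1 US=0 PS=0]
  → PROTECTION_VIOLATION  (3 entries read)

Access #2 PA: FAULT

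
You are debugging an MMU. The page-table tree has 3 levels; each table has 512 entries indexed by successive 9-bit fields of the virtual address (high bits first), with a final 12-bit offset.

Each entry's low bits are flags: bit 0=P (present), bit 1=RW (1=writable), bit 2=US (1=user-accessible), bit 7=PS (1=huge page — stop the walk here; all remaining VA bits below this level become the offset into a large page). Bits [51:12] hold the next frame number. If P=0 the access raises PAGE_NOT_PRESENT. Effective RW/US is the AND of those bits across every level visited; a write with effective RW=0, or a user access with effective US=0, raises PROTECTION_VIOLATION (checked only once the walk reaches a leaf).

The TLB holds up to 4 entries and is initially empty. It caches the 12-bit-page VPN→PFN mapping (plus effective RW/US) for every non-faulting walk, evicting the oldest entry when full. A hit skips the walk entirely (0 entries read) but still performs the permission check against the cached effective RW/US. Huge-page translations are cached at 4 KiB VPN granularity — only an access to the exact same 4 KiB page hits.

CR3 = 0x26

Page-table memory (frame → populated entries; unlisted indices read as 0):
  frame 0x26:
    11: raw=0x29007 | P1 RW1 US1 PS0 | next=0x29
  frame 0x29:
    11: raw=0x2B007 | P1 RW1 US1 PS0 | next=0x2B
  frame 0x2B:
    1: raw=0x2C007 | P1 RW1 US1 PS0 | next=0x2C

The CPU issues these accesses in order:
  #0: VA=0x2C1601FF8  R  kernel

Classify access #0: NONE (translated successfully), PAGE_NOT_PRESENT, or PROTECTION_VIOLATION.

Per-access translation:
#0 VA=0x2C1601FF8 (r,kernel):
  lvl0: tbl 0x26, slot 11 ⇒ 0x29007 (P1/RW1/US1/PS0)
  lvl1: tbl 0x29, slot 11 ⇒ 0x2B007 (P1/RW1/US1/PS0)
  lvl2: tbl 0x2B, slot 1 ⇒ 0x2C007 (P1/RW1/US1/PS0)
  ⇒ phys 0x2CFF8  [3 reads]

Access #0 fault: NONE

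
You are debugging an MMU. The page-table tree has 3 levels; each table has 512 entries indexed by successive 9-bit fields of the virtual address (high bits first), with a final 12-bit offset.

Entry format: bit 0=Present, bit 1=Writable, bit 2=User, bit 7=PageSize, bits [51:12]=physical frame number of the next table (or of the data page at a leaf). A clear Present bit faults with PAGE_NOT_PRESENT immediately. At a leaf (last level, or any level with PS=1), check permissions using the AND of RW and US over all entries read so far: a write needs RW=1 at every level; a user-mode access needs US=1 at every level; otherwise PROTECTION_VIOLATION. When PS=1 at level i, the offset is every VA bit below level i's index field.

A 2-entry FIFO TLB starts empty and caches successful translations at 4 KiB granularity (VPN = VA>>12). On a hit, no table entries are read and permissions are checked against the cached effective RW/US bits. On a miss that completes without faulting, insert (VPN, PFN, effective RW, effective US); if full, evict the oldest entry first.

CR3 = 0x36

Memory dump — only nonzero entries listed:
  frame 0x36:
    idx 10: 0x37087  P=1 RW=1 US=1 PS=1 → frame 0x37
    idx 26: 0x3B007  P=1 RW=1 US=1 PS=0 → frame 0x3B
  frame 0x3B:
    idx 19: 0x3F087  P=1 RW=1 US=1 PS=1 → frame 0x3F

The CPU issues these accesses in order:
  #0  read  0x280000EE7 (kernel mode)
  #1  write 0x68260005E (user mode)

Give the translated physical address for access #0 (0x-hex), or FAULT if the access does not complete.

Per-access translation:
#0 VA=0x280000EE7 (r,kernel):
  lvl0: tbl 0x36, slot 10 ⇒ 0x37087 (P1/RW1/US1/PS1)
  ⇒ phys 0x37EE7 (huge @L0)  [1 reads]
#1 VA=0x68260005E (w,user):
  lvl0: tbl 0x36, slot 26 ⇒ 0x3B007 (P1/RW1/US1/PS0)
  lvl1: tbl 0x3B, slot 19 ⇒ 0x3F087 (P1/RW1/US1/PS1)
  ⇒ phys 0x3F05E (huge @L1)  [2 reads]

Access #0 PA: 0x37EE7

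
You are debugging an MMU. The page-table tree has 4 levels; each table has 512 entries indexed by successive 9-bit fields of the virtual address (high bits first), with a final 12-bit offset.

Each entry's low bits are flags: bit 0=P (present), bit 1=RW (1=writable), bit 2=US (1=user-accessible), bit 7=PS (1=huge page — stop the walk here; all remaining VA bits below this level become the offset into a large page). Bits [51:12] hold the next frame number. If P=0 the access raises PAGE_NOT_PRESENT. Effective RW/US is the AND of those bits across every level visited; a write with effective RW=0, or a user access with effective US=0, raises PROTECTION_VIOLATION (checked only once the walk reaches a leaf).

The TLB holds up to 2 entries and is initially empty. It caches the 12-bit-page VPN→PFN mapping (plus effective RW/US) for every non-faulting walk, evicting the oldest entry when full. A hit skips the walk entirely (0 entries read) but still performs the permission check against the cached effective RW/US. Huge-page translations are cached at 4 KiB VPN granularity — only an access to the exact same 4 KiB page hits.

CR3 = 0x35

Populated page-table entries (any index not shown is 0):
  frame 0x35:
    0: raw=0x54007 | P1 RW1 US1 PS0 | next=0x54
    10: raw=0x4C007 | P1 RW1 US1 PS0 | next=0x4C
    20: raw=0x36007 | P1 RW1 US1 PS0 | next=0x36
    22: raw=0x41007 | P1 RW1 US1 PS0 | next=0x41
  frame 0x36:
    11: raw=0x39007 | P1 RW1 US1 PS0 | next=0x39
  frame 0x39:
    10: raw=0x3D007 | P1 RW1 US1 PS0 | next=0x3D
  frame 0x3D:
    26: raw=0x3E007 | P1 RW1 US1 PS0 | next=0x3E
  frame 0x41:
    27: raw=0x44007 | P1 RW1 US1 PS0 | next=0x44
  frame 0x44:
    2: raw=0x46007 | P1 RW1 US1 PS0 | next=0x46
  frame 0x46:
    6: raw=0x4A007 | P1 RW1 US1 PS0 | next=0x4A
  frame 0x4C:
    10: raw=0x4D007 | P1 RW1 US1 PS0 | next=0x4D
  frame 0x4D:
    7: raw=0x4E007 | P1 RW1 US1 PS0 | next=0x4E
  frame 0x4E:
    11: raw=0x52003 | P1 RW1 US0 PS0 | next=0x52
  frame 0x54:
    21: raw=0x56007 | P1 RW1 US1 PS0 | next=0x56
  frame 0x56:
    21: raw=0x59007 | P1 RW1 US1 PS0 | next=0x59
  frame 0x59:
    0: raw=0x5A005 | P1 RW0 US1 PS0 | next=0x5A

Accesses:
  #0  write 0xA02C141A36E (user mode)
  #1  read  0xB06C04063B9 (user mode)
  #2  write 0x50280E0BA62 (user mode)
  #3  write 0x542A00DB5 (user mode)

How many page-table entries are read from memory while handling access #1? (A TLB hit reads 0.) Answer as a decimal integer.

Per-access translation:
#0 VA=0xA02C141A36E (w,user):
  lvl0: tbl 0x35, slot 20 ⇒ 0x36007 (P1/RW1/US1/PS0)
  lvl1: tbl 0x36, slot 11 ⇒ 0x39007 (P1/RW1/US1/PS0)
  lvl2: tbl 0x39, slot 10 ⇒ 0x3D007 (P1/RW1/US1/PS0)
  lvl3: tbl 0x3D, slot 26 ⇒ 0x3E007 (P1/RW1/US1/PS0)
  ✓ 0x3E36E  — 4 lookups
#1 VA=0xB06C04063B9 (r,user):
  lvl0: tbl 0x35, slot 22 ⇒ 0x41007 (P1/RW1/US1/PS0)
  lvl1: tbl 0x41, slot 27 ⇒ 0x44007 (P1/RW1/US1/PS0)
  lvl2: tbl 0x44, slot 2 ⇒ 0x46007 (P1/RW1/US1/PS0)
  lvl3: tbl 0x46, slot 6 ⇒ 0x4A007 (P1/RW1/US1/PS0)
  ✓ 0x4A3B9  — 4 lookups
#2 VA=0x50280E0BA62 (w,user):
  lvl0: tbl 0x35, slot 10 ⇒ 0x4C007 (P1/RW1/US1/PS0)
  lvl1: tbl 0x4C, slot 10 ⇒ 0x4D007 (P1/RW1/US1/PS0)
  lvl2: tbl 0x4D, slot 7 ⇒ 0x4E007 (P1/RW1/US1/PS0)
  lvl3: tbl 0x4E, slot 11 ⇒ 0x52003 (P1/RW1/US0/PS0)
  ⇒ fault: PROTECTION_VIOLATION  — 4 lookups
#3 VA=0x542A00DB5 (w,user):
  lvl0: tbl 0x35, slot 0 ⇒ 0x54007 (P1/RW1/US1/PS0)
  lvl1: tbl 0x54, slot 21 ⇒ 0x56007 (P1/RW1/US1/PS0)
  lvl2: tbl 0x56, slot 21 ⇒ 0x59007 (P1/RW1/US1/PS0)
  lvl3: tbl 0x59, slot 0 ⇒ 0x5A005 (P1/RW0/US1/PS0)
  ⇒ fault: PROTECTION_VIOLATION  — 4 lookups

Entries read for #1: 4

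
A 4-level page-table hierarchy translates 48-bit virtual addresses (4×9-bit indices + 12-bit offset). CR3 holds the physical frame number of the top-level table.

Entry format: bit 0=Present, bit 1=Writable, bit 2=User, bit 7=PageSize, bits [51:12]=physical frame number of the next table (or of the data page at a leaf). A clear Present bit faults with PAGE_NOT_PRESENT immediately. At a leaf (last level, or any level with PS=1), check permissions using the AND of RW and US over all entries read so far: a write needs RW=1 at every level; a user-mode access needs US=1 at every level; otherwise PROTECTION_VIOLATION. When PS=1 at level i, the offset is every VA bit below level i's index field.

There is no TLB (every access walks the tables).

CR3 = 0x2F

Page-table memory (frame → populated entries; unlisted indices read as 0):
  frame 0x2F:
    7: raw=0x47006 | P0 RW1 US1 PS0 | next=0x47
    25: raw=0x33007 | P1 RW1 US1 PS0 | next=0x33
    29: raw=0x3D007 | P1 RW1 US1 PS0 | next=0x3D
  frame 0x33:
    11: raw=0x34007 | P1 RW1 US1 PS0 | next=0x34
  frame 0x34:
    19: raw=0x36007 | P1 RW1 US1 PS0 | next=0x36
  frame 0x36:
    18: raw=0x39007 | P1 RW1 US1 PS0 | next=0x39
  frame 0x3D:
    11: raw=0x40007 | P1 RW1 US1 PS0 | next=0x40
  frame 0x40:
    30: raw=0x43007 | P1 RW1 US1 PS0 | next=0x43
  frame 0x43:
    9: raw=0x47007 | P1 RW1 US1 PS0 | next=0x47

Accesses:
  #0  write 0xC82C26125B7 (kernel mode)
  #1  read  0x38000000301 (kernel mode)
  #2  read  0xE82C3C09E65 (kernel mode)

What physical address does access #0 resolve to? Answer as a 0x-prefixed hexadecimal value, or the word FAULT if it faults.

Walk each access:
#0 VA=0xC82C26125B7 (w,kernel):
  lvl0: tbl 0x2F, slot 25 ⇒ 0x33007 (P1/RW1/US1/PS0)
  lvl1: tbl 0x33, slot 11 ⇒ 0x34007 (P1/RW1/US1/PS0)
  lvl2: tbl 0x34, slot 19 ⇒ 0x36007 (P1/RW1/US1/PS0)
  lvl3: tbl 0x36, slot 18 ⇒ 0x39007 (P1/RW1/US1/PS0)
  ✓ 0x395B7  — 4 lookups
#1 VA=0x38000000301 (r,kernel):
  lvl0: tbl 0x2F, slot 7 ⇒ 0x47006 (P0/RW1/US1/PS0)
  → PAGE_NOT_PRESENT  (1 entries read)
#2 VA=0xE82C3C09E65 (r,kernel):
  lvl0: tbl 0x2F, slot 29 ⇒ 0x3D007 (P1/RW1/US1/PS0)
  lvl1: tbl 0x3D, slot 11 ⇒ 0x40007 (P1/RW1/US1/PS0)
  lvl2: tbl 0x40, slot 30 ⇒ 0x43007 (P1/RW1/US1/PS0)
  lvl3: tbl 0x43, slot 9 ⇒ 0x47007 (P1/RW1/US1/PS0)
  ✓ 0x47E65  — 4 lookups

Access #0 PA: 0x395B7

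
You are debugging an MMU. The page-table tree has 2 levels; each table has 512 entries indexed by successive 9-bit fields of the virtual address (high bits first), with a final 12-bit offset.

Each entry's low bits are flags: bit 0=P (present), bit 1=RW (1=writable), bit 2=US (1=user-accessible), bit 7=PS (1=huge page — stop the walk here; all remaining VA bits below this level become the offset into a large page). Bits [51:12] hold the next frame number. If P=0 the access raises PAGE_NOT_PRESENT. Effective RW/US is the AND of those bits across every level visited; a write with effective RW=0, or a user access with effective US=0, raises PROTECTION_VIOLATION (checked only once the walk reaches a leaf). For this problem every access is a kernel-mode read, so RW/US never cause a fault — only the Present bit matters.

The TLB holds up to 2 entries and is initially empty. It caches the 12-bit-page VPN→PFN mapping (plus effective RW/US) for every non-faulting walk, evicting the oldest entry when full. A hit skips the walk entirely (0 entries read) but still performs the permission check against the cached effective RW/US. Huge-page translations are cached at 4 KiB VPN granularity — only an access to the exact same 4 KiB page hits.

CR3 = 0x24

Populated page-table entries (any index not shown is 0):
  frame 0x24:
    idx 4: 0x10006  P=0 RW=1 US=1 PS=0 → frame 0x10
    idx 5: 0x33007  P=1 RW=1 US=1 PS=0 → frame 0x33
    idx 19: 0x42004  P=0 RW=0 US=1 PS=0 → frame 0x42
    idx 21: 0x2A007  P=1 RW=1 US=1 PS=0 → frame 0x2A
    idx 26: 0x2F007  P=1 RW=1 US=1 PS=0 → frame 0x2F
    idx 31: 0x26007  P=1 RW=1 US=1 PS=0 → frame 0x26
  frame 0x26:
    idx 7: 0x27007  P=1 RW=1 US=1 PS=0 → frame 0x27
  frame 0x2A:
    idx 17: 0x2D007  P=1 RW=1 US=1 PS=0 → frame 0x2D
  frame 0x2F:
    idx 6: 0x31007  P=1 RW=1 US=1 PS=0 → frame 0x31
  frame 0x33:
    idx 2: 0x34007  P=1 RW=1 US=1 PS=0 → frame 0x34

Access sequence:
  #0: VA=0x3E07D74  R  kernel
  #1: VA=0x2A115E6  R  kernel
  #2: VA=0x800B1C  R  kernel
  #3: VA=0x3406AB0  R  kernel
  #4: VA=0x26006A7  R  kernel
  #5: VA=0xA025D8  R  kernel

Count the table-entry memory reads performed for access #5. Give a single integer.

Per-access translation:
#0 VA=0x3E07D74 (r,kernel):
  lvl0: tbl 0x24, slot 31 ⇒ 0x26007 (P1/RW1/US1/PS0)
  lvl1: tbl 0x26, slot 7 ⇒ 0x27007 (P1/RW1/US1/PS0)
  → PA=0x27D74  (2 entries read)
#1 VA=0x2A115E6 (r,kernel):
  lvl0: tbl 0x24, slot 21 ⇒ 0x2A007 (P1/RW1/US1/PS0)
  lvl1: tbl 0x2A, slot 17 ⇒ 0x2D007 (P1/RW1/US1/PS0)
  → PA=0x2D5E6  (2 entries read)
#2 VA=0x800B1C (r,kernel):
  lvl0: tbl 0x24, slot 4 ⇒ 0x10006 (P0/RW1/US1/PS0)
  ✗ PAGE_NOT_PRESENT  [1 reads]
#3 VA=0x3406AB0 (r,kernel):
  lvl0: tbl 0x24, slot 26 ⇒ 0x2F007 (P1/RW1/US1/PS0)
  lvl1: tbl 0x2F, slot 6 ⇒ 0x31007 (P1/RW1/US1/PS0)
  → PA=0x31AB0  (2 entries read)
#4 VA=0x26006A7 (r,kernel):
  lvl0: tbl 0x24, slot 19 ⇒ 0x42004 (P0/RW0/US1/PS0)
  ✗ PAGE_NOT_PRESENT  [1 reads]
#5 VA=0xA025D8 (r,kernel):
  lvl0: tbl 0x24, slot 5 ⇒ 0x33007 (P1/RW1/US1/PS0)
  lvl1: tbl 0x33, slot 2 ⇒ 0x34007 (P1/RW1/US1/PS0)
  → PA=0x345D8  (2 entries read)

Entries read for #5: 2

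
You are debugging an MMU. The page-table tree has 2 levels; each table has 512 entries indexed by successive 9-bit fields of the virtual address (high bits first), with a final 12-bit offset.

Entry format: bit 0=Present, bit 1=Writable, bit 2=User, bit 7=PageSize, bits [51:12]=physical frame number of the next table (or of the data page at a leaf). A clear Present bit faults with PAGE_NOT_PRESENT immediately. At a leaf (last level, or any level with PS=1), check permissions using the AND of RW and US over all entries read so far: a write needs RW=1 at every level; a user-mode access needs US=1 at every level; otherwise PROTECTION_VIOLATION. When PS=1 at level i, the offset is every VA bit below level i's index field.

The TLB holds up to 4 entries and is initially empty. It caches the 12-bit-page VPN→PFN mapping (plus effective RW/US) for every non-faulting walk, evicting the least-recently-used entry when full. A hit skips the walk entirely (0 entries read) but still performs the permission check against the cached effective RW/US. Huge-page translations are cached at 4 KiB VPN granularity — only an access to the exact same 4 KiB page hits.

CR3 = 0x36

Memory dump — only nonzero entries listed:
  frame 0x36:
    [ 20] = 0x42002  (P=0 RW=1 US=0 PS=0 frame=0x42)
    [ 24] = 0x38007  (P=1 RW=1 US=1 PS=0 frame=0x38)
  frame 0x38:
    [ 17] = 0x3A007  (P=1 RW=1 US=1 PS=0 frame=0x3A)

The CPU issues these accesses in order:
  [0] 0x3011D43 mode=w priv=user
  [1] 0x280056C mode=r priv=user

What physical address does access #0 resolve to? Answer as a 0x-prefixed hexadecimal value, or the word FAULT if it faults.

Walk each access:
#0 VA=0x3011D43 (w,user):
  lvl0: tbl 0x36, slot 24 ⇒ 0x38007 (P1/RW1/US1/PS0)
  lvl1: tbl 0x38, slot 17 ⇒ 0x3A007 (P1/RW1/US1/PS0)
  ✓ 0x3AD43  — 2 lookups
#1 VA=0x280056C (r,user):
  lvl0: tbl 0x36, slot 20 ⇒ 0x42002 (P0/RW1/US0/PS0)
  → PAGE_NOT_PRESENT  (1 entries read)

Access #0 PA: 0x3AD43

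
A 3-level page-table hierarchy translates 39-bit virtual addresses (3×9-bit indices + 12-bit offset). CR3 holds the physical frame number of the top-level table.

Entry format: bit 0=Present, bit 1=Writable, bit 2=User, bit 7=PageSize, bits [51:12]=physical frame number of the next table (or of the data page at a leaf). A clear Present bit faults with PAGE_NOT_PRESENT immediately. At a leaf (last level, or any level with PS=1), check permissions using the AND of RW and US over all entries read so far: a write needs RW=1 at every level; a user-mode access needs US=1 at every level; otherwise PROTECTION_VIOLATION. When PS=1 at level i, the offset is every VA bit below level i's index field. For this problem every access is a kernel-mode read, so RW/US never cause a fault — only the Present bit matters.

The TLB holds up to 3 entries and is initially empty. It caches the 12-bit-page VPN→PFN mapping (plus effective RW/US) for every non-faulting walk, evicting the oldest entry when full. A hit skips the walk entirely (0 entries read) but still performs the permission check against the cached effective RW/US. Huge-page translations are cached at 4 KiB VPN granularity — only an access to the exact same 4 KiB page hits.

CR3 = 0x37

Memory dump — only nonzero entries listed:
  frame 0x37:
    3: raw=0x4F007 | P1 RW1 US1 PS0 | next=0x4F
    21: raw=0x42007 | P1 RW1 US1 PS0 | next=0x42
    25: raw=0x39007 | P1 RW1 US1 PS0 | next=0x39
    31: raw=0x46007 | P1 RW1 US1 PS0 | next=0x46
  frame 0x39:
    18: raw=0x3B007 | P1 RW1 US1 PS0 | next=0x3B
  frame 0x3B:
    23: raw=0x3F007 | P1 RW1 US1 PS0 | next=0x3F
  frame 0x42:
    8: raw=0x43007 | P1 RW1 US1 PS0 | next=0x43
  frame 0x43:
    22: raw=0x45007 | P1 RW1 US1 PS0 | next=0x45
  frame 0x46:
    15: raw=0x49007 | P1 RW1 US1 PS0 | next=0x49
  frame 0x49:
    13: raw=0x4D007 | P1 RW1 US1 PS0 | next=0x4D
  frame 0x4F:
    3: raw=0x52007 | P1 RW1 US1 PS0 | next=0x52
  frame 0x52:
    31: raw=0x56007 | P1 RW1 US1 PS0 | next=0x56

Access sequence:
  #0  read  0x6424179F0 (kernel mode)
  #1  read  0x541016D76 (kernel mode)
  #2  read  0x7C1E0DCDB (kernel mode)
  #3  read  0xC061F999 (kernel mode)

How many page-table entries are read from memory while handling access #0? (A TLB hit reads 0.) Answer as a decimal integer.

Trace:
#0 VA=0x6424179F0 (r,kernel):
  lvl0: tbl 0x37, slot 25 ⇒ 0x39007 (P1/RW1/US1/PS0)
  lvl1: tbl 0x39, slot 18 ⇒ 0x3B007 (P1/RW1/US1/PS0)
  lvl2: tbl 0x3B, slot 23 ⇒ 0x3F007 (P1/RW1/US1/PS0)
  ⇒ phys 0x3F9F0  [3 reads]
#1 VA=0x541016D76 (r,kernel):
  lvl0: tbl 0x37, slot 21 ⇒ 0x42007 (P1/RW1/US1/PS0)
  lvl1: tbl 0x42, slot 8 ⇒ 0x43007 (P1/RW1/US1/PS0)
  lvl2: tbl 0x43, slot 22 ⇒ 0x45007 (P1/RW1/US1/PS0)
  ⇒ phys 0x45D76  [3 reads]
#2 VA=0x7C1E0DCDB (r,kernel):
  lvl0: tbl 0x37, slot 31 ⇒ 0x46007 (P1/RW1/US1/PS0)
  lvl1: tbl 0x46, slot 15 ⇒ 0x49007 (P1/RW1/US1/PS0)
  lvl2: tbl 0x49, slot 13 ⇒ 0x4D007 (P1/RW1/US1/PS0)
  ⇒ phys 0x4DCDB  [3 reads]
#3 VA=0xC061F999 (r,kernel):
  lvl0: tbl 0x37, slot 3 ⇒ 0x4F007 (P1/RW1/US1/PS0)
  lvl1: tbl 0x4F, slot 3 ⇒ 0x52007 (P1/RW1/US1/PS0)
  lvl2: tbl 0x52, slot 31 ⇒ 0x56007 (P1/RW1/US1/PS0)
  ⇒ phys 0x56999  [3 reads]

Entries read for #0: 3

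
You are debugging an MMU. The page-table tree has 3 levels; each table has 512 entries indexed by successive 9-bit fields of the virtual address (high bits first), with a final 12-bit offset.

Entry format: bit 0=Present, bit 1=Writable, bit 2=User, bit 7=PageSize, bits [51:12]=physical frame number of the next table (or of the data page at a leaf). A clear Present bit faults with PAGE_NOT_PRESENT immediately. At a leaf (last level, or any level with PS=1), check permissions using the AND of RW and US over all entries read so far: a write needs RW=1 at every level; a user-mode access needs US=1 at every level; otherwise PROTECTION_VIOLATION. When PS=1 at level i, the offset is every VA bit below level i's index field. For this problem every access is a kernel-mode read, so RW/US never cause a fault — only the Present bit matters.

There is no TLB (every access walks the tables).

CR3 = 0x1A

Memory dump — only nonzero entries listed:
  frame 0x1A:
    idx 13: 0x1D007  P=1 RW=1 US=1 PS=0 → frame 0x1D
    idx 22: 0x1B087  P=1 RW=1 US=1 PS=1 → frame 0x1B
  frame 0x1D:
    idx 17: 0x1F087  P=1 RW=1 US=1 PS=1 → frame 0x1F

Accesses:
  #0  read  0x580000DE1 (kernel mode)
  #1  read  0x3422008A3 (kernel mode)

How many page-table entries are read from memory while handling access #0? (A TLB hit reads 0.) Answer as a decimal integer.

Trace:
#0 VA=0x580000DE1 (r,kernel):
  lvl0: tbl 0x1A, slot 22 ⇒ 0x1B087 (P1/RW1/US1/PS1)
  ✓ 0x1BDE1 (huge @L0)  — 1 lookups
#1 VA=0x3422008A3 (r,kernel):
  lvl0: tbl 0x1A, slot 13 ⇒ 0x1D007 (P1/RW1/US1/PS0)
  lvl1: tbl 0x1D, slot 17 ⇒ 0x1F087 (P1/RW1/US1/PS1)
  ✓ 0x1F8A3 (huge @L1)  — 2 lookups

Entries read for #0: 1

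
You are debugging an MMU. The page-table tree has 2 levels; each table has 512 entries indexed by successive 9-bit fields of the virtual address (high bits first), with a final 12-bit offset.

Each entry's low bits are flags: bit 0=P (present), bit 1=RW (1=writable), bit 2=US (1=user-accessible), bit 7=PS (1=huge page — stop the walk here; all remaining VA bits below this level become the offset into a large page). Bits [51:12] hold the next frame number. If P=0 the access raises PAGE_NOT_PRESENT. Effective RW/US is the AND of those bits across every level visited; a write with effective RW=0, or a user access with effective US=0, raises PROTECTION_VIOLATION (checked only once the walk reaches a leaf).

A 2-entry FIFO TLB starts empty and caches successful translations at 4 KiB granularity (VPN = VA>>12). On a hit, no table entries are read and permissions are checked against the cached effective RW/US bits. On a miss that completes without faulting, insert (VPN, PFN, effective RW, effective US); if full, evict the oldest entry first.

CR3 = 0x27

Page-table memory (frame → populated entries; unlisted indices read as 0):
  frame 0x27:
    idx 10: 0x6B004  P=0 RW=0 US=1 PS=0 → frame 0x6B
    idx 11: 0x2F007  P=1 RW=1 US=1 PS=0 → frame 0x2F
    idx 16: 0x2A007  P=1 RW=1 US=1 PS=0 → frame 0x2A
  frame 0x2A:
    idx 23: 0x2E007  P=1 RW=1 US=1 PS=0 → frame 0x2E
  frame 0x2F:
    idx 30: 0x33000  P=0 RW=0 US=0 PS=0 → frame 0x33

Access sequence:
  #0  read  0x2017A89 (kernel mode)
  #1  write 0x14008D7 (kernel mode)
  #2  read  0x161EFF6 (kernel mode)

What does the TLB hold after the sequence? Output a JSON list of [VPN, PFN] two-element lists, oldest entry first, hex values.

Trace:
#0 VA=0x2017A89 (r,kernel):
  L0 @0x27[16] → 0x2A007  P=1,RW=1,US=1,PS=0
  L1 @0x2A[23] → 0x2E007  P=1,RW=1,US=1,PS=0
  → PA=0x2EA89  (2 entries read)
#1 VA=0x14008D7 (w,kernel):
  L0 @0x27[10] → 0x6B004  P=0,RW=0,US=1,PS=0
  → PAGE_NOT_PRESENT  (1 entries read)
#2 VA=0x161EFF6 (r,kernel):
  L0 @0x27[11] → 0x2F007  P=1,RW=1,US=1,PS=0
  L1 @0x2F[30] → 0x33000  P=0,RW=0,US=0,PS=0
  → PAGE_NOT_PRESENT  (2 entries read)

TLB: [["0x2017", "0x2E"]]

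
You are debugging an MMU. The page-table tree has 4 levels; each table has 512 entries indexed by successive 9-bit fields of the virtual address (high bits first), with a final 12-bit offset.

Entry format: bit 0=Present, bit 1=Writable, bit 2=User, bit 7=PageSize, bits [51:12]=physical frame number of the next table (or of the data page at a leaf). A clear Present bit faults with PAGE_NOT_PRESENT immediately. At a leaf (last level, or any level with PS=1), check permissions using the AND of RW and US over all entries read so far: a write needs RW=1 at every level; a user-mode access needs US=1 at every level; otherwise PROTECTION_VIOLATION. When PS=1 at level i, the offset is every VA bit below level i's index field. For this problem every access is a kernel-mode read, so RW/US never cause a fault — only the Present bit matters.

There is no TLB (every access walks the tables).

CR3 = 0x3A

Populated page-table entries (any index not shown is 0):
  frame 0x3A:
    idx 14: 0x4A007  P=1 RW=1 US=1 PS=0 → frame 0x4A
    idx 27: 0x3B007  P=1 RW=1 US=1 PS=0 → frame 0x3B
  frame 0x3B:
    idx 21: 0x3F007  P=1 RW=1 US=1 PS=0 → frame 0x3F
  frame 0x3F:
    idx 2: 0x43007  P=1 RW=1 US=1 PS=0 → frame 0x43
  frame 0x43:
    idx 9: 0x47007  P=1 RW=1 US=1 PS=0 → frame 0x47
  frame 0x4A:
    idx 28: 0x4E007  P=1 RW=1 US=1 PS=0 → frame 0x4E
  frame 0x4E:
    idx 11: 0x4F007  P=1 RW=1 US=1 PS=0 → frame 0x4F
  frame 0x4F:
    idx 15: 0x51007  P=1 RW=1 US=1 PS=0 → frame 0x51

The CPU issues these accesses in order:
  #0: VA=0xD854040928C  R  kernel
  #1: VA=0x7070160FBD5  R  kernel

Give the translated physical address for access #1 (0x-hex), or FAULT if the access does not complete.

Trace:
#0 VA=0xD854040928C (r,kernel):
  [0] read 0x3A idx=27: raw=0x3B007 flags P=1 W=1 U=1 S=0
  [1] read 0x3B idx=21: raw=0x3F007 flags P=1 W=1 U=1 S=0
  [2] read 0x3F idx=2: raw=0x43007 flags P=1 W=1 U=1 S=0
  [3] read 0x43 idx=9: raw=0x47007 flags P=1 W=1 U=1 S=0
  ✓ 0x4728C  — 4 lookups
#1 VA=0x7070160FBD5 (r,kernel):
  [0] read 0x3A idx=14: raw=0x4A007 flags P=1 W=1 U=1 S=0
  [1] read 0x4A idx=28: raw=0x4E007 flags P=1 W=1 U=1 S=0
  [2] read 0x4E idx=11: raw=0x4F007 flags P=1 W=1 U=1 S=0
  [3] read 0x4F idx=15: raw=0x51007 flags P=1 W=1 U=1 S=0
  ✓ 0x51BD5  — 4 lookups

Access #1 PA: 0x51BD5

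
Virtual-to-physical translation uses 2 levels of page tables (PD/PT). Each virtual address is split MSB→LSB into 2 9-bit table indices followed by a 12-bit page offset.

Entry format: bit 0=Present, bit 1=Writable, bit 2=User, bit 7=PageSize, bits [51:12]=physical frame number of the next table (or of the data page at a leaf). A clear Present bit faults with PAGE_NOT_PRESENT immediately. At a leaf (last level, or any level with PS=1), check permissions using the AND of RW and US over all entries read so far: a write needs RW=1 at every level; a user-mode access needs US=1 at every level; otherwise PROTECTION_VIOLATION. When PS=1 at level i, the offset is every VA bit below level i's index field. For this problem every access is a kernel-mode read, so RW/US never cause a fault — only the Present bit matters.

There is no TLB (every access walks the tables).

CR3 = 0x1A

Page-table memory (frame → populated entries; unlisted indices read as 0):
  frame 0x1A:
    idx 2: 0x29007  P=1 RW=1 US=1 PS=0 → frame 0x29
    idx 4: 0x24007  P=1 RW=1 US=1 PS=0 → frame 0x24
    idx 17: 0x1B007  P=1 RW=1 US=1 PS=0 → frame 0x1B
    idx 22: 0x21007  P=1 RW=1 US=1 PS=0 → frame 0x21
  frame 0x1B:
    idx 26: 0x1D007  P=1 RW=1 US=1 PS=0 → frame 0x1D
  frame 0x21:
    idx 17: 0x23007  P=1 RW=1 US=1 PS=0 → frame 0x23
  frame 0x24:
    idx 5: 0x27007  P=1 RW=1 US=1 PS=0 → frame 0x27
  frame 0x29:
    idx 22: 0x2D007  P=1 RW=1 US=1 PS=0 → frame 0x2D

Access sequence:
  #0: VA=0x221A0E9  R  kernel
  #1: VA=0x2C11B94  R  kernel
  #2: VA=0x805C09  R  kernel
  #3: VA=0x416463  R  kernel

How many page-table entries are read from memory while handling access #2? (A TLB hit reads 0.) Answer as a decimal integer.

Per-access translation:
#0 VA=0x221A0E9 (r,kernel):
  L0: frame=0x1A idx=17 entry=0x1B007 [P=1 RW=1 US=1 PS=0]
  L1: frame=0x1B idx=26 entry=0x1D007 [P=1 RW=1 US=1 PS=0]
  → PA=0x1D0E9  (2 entries read)
#1 VA=0x2C11B94 (r,kernel):
  L0: frame=0x1A idx=22 entry=0x21007 [P=1 RW=1 US=1 PS=0]
  L1: frame=0x21 idx=17 entry=0x23007 [P=1 RW=1 US=1 PS=0]
  → PA=0x23B94  (2 entries read)
#2 VA=0x805C09 (r,kernel):
  L0: frame=0x1A idx=4 entry=0x24007 [P=1 RW=1 US=1 PS=0]
  L1: frame=0x24 idx=5 entry=0x27007 [P=1 RW=1 US=1 PS=0]
  → PA=0x27C09  (2 entries read)
#3 VA=0x416463 (r,kernel):
  L0: frame=0x1A idx=2 entry=0x29007 [P=1 RW=1 US=1 PS=0]
  L1: frame=0x29 idx=22 entry=0x2D007 [P=1 RW=1 US=1 PS=0]
  → PA=0x2D463  (2 entries read)

Entries read for #2: 2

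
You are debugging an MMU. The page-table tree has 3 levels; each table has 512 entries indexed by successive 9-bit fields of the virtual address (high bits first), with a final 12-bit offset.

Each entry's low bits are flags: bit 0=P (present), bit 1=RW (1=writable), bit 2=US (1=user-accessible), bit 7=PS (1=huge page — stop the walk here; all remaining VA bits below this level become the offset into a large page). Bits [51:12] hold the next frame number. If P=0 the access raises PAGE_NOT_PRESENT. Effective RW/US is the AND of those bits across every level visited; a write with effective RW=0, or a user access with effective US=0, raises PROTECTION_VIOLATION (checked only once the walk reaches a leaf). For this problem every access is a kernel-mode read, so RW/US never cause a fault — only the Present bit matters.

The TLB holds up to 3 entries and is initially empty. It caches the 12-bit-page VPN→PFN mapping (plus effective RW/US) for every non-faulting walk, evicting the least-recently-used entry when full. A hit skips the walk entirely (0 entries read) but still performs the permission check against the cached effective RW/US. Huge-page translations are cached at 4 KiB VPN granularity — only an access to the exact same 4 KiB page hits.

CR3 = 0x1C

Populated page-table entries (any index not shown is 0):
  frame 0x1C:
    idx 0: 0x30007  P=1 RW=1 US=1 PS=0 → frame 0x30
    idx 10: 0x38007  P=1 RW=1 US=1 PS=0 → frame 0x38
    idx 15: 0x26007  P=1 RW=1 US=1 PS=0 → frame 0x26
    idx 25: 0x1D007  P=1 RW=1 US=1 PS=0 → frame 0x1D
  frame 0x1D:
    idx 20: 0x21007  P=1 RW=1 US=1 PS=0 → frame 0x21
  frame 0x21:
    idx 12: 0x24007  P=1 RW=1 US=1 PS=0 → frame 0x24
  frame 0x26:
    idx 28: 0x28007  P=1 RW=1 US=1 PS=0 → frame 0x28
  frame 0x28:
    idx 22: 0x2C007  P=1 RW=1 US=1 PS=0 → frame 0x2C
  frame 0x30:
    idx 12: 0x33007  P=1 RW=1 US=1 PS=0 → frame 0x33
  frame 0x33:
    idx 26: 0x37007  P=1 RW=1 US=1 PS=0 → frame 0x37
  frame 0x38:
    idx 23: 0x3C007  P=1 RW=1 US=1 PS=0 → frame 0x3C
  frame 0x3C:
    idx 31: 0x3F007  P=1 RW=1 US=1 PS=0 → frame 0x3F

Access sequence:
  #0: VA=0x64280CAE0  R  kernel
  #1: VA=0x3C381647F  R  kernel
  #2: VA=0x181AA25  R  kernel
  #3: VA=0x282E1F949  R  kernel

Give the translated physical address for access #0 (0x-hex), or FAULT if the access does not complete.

Per-access translation:
#0 VA=0x64280CAE0 (r,kernel):
  L0 @0x1C[25] → 0x1D007  P=1,RW=1,US=1,PS=0
  L1 @0x1D[20] → 0x21007  P=1,RW=1,US=1,PS=0
  L2 @0x21[12] → 0x24007  P=1,RW=1,US=1,PS=0
  ⇒ phys 0x24AE0  [3 reads]
#1 VA=0x3C381647F (r,kernel):
  L0 @0x1C[15] → 0x26007  P=1,RW=1,US=1,PS=0
  L1 @0x26[28] → 0x28007  P=1,RW=1,US=1,PS=0
  L2 @0x28[22] → 0x2C007  P=1,RW=1,US=1,PS=0
  ⇒ phys 0x2C47F  [3 reads]
#2 VA=0x181AA25 (r,kernel):
  L0 @0x1C[0] → 0x30007  P=1,RW=1,US=1,PS=0
  L1 @0x30[12] → 0x33007  P=1,RW=1,US=1,PS=0
  L2 @0x33[26] → 0x37007  P=1,RW=1,US=1,PS=0
  ⇒ phys 0x37A25  [3 reads]
#3 VA=0x282E1F949 (r,kernel):
  L0 @0x1C[10] → 0x38007  P=1,RW=1,US=1,PS=0
  L1 @0x38[23] → 0x3C007  P=1,RW=1,US=1,PS=0
  L2 @0x3C[31] → 0x3F007  P=1,RW=1,US=1,PS=0
  ⇒ phys 0x3F949  [3 reads]

Access #0 PA: 0x24AE0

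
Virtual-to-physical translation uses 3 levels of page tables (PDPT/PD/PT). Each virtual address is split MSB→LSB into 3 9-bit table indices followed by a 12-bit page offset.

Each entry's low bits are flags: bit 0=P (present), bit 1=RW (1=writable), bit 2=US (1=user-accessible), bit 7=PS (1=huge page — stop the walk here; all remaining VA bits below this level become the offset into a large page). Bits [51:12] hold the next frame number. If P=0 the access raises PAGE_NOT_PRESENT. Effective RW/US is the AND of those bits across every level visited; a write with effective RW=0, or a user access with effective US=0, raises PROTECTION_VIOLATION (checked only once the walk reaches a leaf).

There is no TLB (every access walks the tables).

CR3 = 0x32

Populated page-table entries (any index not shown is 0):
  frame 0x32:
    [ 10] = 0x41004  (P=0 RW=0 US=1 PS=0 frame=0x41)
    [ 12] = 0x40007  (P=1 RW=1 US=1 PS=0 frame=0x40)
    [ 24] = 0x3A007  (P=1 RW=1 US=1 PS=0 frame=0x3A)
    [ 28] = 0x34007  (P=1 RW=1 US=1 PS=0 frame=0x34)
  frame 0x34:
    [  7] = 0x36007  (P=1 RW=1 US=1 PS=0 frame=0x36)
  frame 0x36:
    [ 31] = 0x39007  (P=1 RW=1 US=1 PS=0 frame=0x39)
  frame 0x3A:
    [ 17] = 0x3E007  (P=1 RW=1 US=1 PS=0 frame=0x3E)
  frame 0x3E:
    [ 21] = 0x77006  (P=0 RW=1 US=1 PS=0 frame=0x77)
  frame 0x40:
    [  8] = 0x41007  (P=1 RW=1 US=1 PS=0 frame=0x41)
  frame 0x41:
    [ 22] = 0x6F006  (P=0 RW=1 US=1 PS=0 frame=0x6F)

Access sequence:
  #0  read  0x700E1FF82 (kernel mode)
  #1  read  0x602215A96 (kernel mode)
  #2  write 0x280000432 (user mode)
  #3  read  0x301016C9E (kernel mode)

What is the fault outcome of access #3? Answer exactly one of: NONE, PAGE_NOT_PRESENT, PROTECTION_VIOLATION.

Trace:
#0 VA=0x700E1FF82 (r,kernel):
  lvl0: tbl 0x32, slot 28 ⇒ 0x34007 (P1/RW1/US1/PS0)
  lvl1: tbl 0x34, slot 7 ⇒ 0x36007 (P1/RW1/US1/PS0)
  lvl2: tbl 0x36, slot 31 ⇒ 0x39007 (P1/RW1/US1/PS0)
  → PA=0x39F82  (3 entries read)
#1 VA=0x602215A96 (r,kernel):
  lvl0: tbl 0x32, slot 24 ⇒ 0x3A007 (P1/RW1/US1/PS0)
  lvl1: tbl 0x3A, slot 17 ⇒ 0x3E007 (P1/RW1/US1/PS0)
  lvl2: tbl 0x3E, slot 21 ⇒ 0x77006 (P0/RW1/US1/PS0)
  → PAGE_NOT_PRESENT  (3 entries read)
#2 VA=0x280000432 (w,user):
  lvl0: tbl 0x32, slot 10 ⇒ 0x41004 (P0/RW0/US1/PS0)
  → PAGE_NOT_PRESENT  (1 entries read)
#3 VA=0x301016C9E (r,kernel):
  lvl0: tbl 0x32, slot 12 ⇒ 0x40007 (P1/RW1/US1/PS0)
  lvl1: tbl 0x40, slot 8 ⇒ 0x41007 (P1/RW1/US1/PS0)
  lvl2: tbl 0x41, slot 22 ⇒ 0x6F006 (P0/RW1/US1/PS0)
  → PAGE_NOT_PRESENT  (3 entries read)

Access #3 fault: PAGE_NOT_PRESENT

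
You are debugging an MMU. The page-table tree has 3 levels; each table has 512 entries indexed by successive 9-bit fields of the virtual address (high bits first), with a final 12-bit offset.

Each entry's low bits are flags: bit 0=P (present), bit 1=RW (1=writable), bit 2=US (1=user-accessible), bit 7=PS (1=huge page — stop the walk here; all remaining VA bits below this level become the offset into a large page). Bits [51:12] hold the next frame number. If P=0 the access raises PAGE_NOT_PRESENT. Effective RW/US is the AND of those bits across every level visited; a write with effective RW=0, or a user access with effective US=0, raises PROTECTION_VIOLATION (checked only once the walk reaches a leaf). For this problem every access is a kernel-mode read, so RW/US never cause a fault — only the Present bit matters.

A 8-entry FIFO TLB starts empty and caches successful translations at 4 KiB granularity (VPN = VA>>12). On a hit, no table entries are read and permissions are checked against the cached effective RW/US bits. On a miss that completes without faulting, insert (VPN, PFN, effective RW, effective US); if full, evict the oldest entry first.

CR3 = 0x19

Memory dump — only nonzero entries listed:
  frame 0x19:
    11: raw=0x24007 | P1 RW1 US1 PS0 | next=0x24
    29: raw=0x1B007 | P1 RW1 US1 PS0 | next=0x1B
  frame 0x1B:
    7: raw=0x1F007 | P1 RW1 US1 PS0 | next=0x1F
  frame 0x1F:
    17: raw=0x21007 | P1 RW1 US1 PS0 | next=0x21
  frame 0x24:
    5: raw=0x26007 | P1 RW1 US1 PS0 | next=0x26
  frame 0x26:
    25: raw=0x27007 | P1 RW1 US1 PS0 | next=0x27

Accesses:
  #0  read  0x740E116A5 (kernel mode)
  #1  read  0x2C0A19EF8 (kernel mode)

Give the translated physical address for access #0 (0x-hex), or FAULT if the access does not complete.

Per-access translation:
#0 VA=0x740E116A5 (r,kernel):
  L0 @0x19[29] → 0x1B007  P=1,RW=1,US=1,PS=0
  L1 @0x1B[7] → 0x1F007  P=1,RW=1,US=1,PS=0
  L2 @0x1F[17] → 0x21007  P=1,RW=1,US=1,PS=0
  ✓ 0x216A5  — 3 lookups
#1 VA=0x2C0A19EF8 (r,kernel):
  L0 @0x19[11] → 0x24007  P=1,RW=1,US=1,PS=0
  L1 @0x24[5] → 0x26007  P=1,RW=1,US=1,PS=0
  L2 @0x26[25] → 0x27007  P=1,RW=1,US=1,PS=0
  ✓ 0x27EF8  — 3 lookups

Access #0 PA: 0x216A5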